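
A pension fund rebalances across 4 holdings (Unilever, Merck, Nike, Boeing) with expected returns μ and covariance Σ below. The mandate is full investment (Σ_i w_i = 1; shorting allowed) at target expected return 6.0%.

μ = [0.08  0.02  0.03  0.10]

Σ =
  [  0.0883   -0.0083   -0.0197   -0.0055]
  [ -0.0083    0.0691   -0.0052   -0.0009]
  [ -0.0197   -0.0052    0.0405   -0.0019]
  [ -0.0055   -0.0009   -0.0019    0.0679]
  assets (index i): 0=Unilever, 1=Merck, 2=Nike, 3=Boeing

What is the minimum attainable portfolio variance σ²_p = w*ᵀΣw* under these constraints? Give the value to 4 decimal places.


0.0109

x=Σ⁻¹μ = [1.4181  0.6004  1.5846  1.6399]
y=Σ⁻¹𝟙 = [23.1643  20.4555  39.4287  17.9783]
a=μᵀx=0.336984  b=𝟙ᵀx=5.242948  c=𝟙ᵀy=101.026839  D=ac−b²=6.555940
λ₁=(c·0.060−b)/D = (101.026839·0.060−5.242948)/6.555940 = 0.124873
λ₂=(a−b·0.060)/D = (0.336984−5.242948·0.060)/6.555940 = 0.003418
w* = 0.124873·x + 0.003418·y:
  w_0 = 0.124873·1.4181 + 0.003418·23.1643 = 0.2563  (Unilever)
  w_1 = 0.124873·0.6004 + 0.003418·20.4555 = 0.1449  (Merck)
  w_2 = 0.124873·1.5846 + 0.003418·39.4287 = 0.3326  (Nike)
  w_3 = 0.124873·1.6399 + 0.003418·17.9783 = 0.2662  (Boeing)
Σw_i=1.0000  μᵀw=0.0600
σ²=wᵀΣw=λ₁·μ_p+λ₂ = 0.124873·0.060 + 0.003418 = 0.010910 ≈ 0.0109


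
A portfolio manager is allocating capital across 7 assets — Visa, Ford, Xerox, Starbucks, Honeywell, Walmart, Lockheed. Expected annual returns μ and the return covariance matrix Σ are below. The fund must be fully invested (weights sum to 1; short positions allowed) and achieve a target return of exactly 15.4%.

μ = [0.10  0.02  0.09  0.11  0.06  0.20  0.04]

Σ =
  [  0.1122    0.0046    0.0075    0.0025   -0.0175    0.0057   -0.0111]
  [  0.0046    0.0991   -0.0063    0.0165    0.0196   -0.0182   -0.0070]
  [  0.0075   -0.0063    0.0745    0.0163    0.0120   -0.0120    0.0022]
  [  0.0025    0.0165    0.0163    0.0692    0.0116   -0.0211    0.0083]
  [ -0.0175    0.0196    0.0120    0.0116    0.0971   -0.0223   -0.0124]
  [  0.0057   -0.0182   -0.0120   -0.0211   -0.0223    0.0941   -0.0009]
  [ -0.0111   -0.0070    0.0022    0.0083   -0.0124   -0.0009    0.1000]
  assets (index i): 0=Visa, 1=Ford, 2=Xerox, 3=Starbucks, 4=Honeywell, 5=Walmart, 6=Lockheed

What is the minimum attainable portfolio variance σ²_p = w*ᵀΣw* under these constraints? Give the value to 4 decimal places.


0.0253

g=Σ⁻¹μ = [0.8412  0.2671  1.0104  1.9128  1.1029  2.9499  0.4944]
h=Σ⁻¹𝟙 = [9.7964  10.3126  11.4803  11.0850  13.2476  19.2363  12.4525]
a=μᵀg=1.066744  b=𝟙ᵀg=8.578676  c=𝟙ᵀh=87.610586  D=ac−b²=19.864348
λ₁=(c·0.154−b)/D = (87.610586·0.154−8.578676)/19.864348 = 0.247345
λ₂=(a−b·0.154)/D = (1.066744−8.578676·0.154)/19.864348 = -0.012805
w* = 0.247345·g + -0.012805·h:
  w_0 = 0.247345·0.8412 + -0.012805·9.7964 = 0.0826  (Visa)
  w_1 = 0.247345·0.2671 + -0.012805·10.3126 = -0.0660  (Ford)
  w_2 = 0.247345·1.0104 + -0.012805·11.4803 = 0.1029  (Xerox)
  w_3 = 0.247345·1.9128 + -0.012805·11.0850 = 0.3312  (Starbucks)
  w_4 = 0.247345·1.1029 + -0.012805·13.2476 = 0.1031  (Honeywell)
  w_5 = 0.247345·2.9499 + -0.012805·19.2363 = 0.4833  (Walmart)
  w_6 = 0.247345·0.4944 + -0.012805·12.4525 = -0.0372  (Lockheed)
Σw_i=1.0000  μᵀw=0.1540
σ²=wᵀΣw=λ₁·μ_p+λ₂ = 0.247345·0.154 + -0.012805 = 0.025286 ≈ 0.0253


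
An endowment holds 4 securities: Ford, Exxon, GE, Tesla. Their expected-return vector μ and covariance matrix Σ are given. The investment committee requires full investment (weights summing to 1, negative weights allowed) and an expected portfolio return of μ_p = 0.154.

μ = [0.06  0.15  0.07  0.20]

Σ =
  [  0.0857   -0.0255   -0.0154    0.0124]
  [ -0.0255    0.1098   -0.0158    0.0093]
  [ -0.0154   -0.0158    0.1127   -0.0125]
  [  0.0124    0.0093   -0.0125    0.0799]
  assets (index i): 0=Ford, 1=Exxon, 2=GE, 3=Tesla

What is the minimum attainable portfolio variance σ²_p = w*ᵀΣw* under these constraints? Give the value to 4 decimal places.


p=Σ⁻¹μ = [1.0588  1.5929  1.2496  2.3489]
q=Σ⁻¹𝟙 = [16.9641  14.2248  14.3469  10.4717]
a=μᵀp=0.859714  b=𝟙ᵀp=6.250189  c=𝟙ᵀq=56.007491  D=ac−b²=9.085573
λ₁=(c·0.154−b)/D = (56.007491·0.154−6.250189)/9.085573 = 0.261400
λ₂=(a−b·0.154)/D = (0.859714−6.250189·0.154)/9.085573 = -0.011316
w* = 0.261400·p + -0.011316·q:
  w_0 = 0.261400·1.0588 + -0.011316·16.9641 = 0.0848  (Ford)
  w_1 = 0.261400·1.5929 + -0.011316·14.2248 = 0.2554  (Exxon)
  w_2 = 0.261400·1.2496 + -0.011316·14.3469 = 0.1643  (GE)
  w_3 = 0.261400·2.3489 + -0.011316·10.4717 = 0.4955  (Tesla)
Σw_i=1.0000  μᵀw=0.1540
σ²=wᵀΣw=λ₁·μ_p+λ₂ = 0.261400·0.154 + -0.011316 = 0.028939 ≈ 0.0289

0.0289


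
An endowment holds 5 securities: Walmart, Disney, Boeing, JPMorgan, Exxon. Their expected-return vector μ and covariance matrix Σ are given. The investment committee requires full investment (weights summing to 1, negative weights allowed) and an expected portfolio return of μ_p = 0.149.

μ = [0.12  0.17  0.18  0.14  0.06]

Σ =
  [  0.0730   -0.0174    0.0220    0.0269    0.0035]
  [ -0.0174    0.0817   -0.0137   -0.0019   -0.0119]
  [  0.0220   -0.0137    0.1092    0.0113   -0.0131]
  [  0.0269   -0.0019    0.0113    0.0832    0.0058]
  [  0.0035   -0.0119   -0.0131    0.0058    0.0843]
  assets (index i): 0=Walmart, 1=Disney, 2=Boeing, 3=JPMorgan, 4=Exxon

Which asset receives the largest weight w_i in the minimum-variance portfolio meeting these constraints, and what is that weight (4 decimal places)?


p=Σ⁻¹μ = [1.3727  2.8803  1.7850  0.9736  1.2717]
q=Σ⁻¹𝟙 = [12.1414  18.9055  10.2795  6.0692  15.2069]
a=μᵀp=1.188281  b=𝟙ᵀp=8.283327  c=𝟙ᵀq=62.602564  D=ac−b²=5.775926
λ₁=(c·0.149−b)/D = (62.602564·0.149−8.283327)/5.775926 = 0.180829
λ₂=(a−b·0.149)/D = (1.188281−8.283327·0.149)/5.775926 = -0.007953
w* = 0.180829·p + -0.007953·q:
  w_0 = 0.180829·1.3727 + -0.007953·12.1414 = 0.1517  (Walmart)
  w_1 = 0.180829·2.8803 + -0.007953·18.9055 = 0.3705  (Disney)
  w_2 = 0.180829·1.7850 + -0.007953·10.2795 = 0.2410  (Boeing)
  w_3 = 0.180829·0.9736 + -0.007953·6.0692 = 0.1278  (JPMorgan)
  w_4 = 0.180829·1.2717 + -0.007953·15.2069 = 0.1090  (Exxon)
Σw_i=1.0000  μᵀw=0.1490
σ²=wᵀΣw=λ₁·μ_p+λ₂ = 0.180829·0.149 + -0.007953 = 0.018991 ≈ 0.0190

Disney (0.3705)


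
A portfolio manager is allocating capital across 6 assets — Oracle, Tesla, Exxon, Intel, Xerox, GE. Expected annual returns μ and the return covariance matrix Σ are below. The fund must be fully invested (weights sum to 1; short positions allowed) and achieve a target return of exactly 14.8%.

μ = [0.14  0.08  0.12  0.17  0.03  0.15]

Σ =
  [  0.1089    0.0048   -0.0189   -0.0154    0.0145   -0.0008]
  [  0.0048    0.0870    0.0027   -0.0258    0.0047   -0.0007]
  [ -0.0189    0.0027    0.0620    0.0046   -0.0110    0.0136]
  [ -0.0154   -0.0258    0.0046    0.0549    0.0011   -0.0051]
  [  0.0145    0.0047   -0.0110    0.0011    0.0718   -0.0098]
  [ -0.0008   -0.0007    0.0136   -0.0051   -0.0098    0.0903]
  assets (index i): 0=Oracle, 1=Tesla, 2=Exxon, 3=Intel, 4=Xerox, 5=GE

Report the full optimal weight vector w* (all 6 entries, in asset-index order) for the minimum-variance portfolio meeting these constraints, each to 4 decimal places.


p=Σ⁻¹μ = [2.1474  2.1382  1.8215  4.7051  0.2858  1.7192]
q=Σ⁻¹𝟙 = [13.8726  18.5113  17.1198  30.2072  13.7061  11.9557]
a=μᵀp=1.756592  b=𝟙ᵀp=12.817220  c=𝟙ᵀq=105.372825  D=ac−b²=20.815964
λ₁=(c·0.148−b)/D = (105.372825·0.148−12.817220)/20.815964 = 0.133453
λ₂=(a−b·0.148)/D = (1.756592−12.817220·0.148)/20.815964 = -0.006743
w* = 0.133453·p + -0.006743·q:
  w_0 = 0.133453·2.1474 + -0.006743·13.8726 = 0.1930  (Oracle)
  w_1 = 0.133453·2.1382 + -0.006743·18.5113 = 0.1605  (Tesla)
  w_2 = 0.133453·1.8215 + -0.006743·17.1198 = 0.1277  (Exxon)
  w_3 = 0.133453·4.7051 + -0.006743·30.2072 = 0.4242  (Intel)
  w_4 = 0.133453·0.2858 + -0.006743·13.7061 = -0.0543  (Xerox)
  w_5 = 0.133453·1.7192 + -0.006743·11.9557 = 0.1488  (GE)
Σw_i=1.0000  μᵀw=0.1480
σ²=wᵀΣw=λ₁·μ_p+λ₂ = 0.133453·0.148 + -0.006743 = 0.013008 ≈ 0.0130

0.1930  0.1605  0.1277  0.4242  -0.0543  0.1488


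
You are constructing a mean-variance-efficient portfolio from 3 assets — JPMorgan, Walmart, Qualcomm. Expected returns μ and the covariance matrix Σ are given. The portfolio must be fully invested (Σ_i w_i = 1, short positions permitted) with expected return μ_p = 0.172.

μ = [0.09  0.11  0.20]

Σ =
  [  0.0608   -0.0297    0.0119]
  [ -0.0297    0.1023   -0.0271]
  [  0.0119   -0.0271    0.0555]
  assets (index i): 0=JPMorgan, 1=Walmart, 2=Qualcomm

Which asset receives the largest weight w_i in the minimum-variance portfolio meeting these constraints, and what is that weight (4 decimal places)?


Qualcomm (0.6964)

g=Σ⁻¹μ = [1.9833  2.8634  4.5765]
h=Σ⁻¹𝟙 = [22.8539  22.8395  24.2701]
a=μᵀg=1.408776  b=𝟙ᵀg=9.423212  c=𝟙ᵀh=69.963498  D=ac−b²=9.765974
λ₁=(c·0.172−b)/D = (69.963498·0.172−9.423212)/9.765974 = 0.267307
λ₂=(a−b·0.172)/D = (1.408776−9.423212·0.172)/9.765974 = -0.021710
w* = 0.267307·g + -0.021710·h:
  w_0 = 0.267307·1.9833 + -0.021710·22.8539 = 0.0340  (JPMorgan)
  w_1 = 0.267307·2.8634 + -0.021710·22.8395 = 0.2696  (Walmart)
  w_2 = 0.267307·4.5765 + -0.021710·24.2701 = 0.6964  (Qualcomm)
Σw_i=1.0000  μᵀw=0.1720
σ²=wᵀΣw=λ₁·μ_p+λ₂ = 0.267307·0.172 + -0.021710 = 0.024267 ≈ 0.0243


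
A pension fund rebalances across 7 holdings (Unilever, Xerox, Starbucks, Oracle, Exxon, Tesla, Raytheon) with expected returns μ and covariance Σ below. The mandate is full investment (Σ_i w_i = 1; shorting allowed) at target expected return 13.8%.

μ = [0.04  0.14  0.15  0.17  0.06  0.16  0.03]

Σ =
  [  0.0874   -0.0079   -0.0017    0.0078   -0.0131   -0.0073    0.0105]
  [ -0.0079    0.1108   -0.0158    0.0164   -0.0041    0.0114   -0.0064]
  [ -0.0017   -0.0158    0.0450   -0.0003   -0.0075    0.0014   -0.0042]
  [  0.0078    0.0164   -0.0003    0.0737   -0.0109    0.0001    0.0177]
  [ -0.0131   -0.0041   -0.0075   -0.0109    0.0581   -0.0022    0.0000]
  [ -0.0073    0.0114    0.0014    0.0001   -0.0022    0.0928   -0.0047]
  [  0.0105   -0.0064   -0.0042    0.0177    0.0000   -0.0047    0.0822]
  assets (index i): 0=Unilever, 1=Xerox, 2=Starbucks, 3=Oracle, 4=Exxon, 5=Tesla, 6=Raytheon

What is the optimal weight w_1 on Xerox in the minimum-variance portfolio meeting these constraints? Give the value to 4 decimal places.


0.1212

x=Σ⁻¹μ = [0.9540  1.5567  4.2967  2.1771  2.3816  1.6077  0.2070]
y=Σ⁻¹𝟙 = [16.2714  13.9619  33.2702  10.3712  28.5256  11.0748  11.2740]
a=μᵀx=1.677058  b=𝟙ᵀx=13.180890  c=𝟙ᵀy=124.749119  D=ac−b²=35.475591
λ₁=(c·0.138−b)/D = (124.749119·0.138−13.180890)/35.475591 = 0.113726
λ₂=(a−b·0.138)/D = (1.677058−13.180890·0.138)/35.475591 = -0.004000
w* = 0.113726·x + -0.004000·y:
  w_0 = 0.113726·0.9540 + -0.004000·16.2714 = 0.0434  (Unilever)
  w_1 = 0.113726·1.5567 + -0.004000·13.9619 = 0.1212  (Xerox)
  w_2 = 0.113726·4.2967 + -0.004000·33.2702 = 0.3556  (Starbucks)
  w_3 = 0.113726·2.1771 + -0.004000·10.3712 = 0.2061  (Oracle)
  w_4 = 0.113726·2.3816 + -0.004000·28.5256 = 0.1567  (Exxon)
  w_5 = 0.113726·1.6077 + -0.004000·11.0748 = 0.1385  (Tesla)
  w_6 = 0.113726·0.2070 + -0.004000·11.2740 = -0.0216  (Raytheon)
Σw_i=1.0000  μᵀw=0.1380
σ²=wᵀΣw=λ₁·μ_p+λ₂ = 0.113726·0.138 + -0.004000 = 0.011694 ≈ 0.0117


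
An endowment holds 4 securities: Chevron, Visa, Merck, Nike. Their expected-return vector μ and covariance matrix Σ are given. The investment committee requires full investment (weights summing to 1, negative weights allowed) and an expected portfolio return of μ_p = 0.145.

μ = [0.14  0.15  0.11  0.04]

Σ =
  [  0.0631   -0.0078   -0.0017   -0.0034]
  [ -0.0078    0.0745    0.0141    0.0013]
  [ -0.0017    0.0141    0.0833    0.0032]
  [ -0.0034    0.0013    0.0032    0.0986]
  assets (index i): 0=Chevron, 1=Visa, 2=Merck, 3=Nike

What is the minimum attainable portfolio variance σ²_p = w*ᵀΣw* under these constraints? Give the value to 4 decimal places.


0.0284

p=Σ⁻¹μ = [2.5262  2.0805  1.0033  0.4328]
q=Σ⁻¹𝟙 = [18.3104  13.3191  9.7290  10.2820]
a=μᵀp=0.793418  b=𝟙ᵀp=6.042800  c=𝟙ᵀq=51.640580  D=ac−b²=4.457124
λ₁=(c·0.145−b)/D = (51.640580·0.145−6.042800)/4.457124 = 0.324219
λ₂=(a−b·0.145)/D = (0.793418−6.042800·0.145)/4.457124 = -0.018574
w* = 0.324219·p + -0.018574·q:
  w_0 = 0.324219·2.5262 + -0.018574·18.3104 = 0.4789  (Chevron)
  w_1 = 0.324219·2.0805 + -0.018574·13.3191 = 0.4271  (Visa)
  w_2 = 0.324219·1.0033 + -0.018574·9.7290 = 0.1446  (Merck)
  w_3 = 0.324219·0.4328 + -0.018574·10.2820 = -0.0507  (Nike)
Σw_i=1.0000  μᵀw=0.1450
σ²=wᵀΣw=λ₁·μ_p+λ₂ = 0.324219·0.145 + -0.018574 = 0.028437 ≈ 0.0284


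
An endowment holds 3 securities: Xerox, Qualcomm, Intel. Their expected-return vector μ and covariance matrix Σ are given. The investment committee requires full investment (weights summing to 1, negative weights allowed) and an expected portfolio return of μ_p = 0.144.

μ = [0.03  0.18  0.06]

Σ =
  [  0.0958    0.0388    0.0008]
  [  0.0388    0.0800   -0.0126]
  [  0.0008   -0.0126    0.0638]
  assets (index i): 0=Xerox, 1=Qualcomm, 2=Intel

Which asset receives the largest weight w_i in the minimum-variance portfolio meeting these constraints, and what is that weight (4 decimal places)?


g=Σ⁻¹μ = [-0.8815  2.9182  1.5278]
h=Σ⁻¹𝟙 = [5.0596  12.9062  18.1594]
a=μᵀg=0.590491  b=𝟙ᵀg=3.564467  c=𝟙ᵀh=36.125224  D=ac−b²=8.626183
λ₁=(c·0.144−b)/D = (36.125224·0.144−3.564467)/8.626183 = 0.189837
λ₂=(a−b·0.144)/D = (0.590491−3.564467·0.144)/8.626183 = 0.008950
w* = 0.189837·g + 0.008950·h:
  w_0 = 0.189837·-0.8815 + 0.008950·5.0596 = -0.1221  (Xerox)
  w_1 = 0.189837·2.9182 + 0.008950·12.9062 = 0.6695  (Qualcomm)
  w_2 = 0.189837·1.5278 + 0.008950·18.1594 = 0.4526  (Intel)
Σw_i=1.0000  μᵀw=0.1440
σ²=wᵀΣw=λ₁·μ_p+λ₂ = 0.189837·0.144 + 0.008950 = 0.036287 ≈ 0.0363

Qualcomm (0.6695)


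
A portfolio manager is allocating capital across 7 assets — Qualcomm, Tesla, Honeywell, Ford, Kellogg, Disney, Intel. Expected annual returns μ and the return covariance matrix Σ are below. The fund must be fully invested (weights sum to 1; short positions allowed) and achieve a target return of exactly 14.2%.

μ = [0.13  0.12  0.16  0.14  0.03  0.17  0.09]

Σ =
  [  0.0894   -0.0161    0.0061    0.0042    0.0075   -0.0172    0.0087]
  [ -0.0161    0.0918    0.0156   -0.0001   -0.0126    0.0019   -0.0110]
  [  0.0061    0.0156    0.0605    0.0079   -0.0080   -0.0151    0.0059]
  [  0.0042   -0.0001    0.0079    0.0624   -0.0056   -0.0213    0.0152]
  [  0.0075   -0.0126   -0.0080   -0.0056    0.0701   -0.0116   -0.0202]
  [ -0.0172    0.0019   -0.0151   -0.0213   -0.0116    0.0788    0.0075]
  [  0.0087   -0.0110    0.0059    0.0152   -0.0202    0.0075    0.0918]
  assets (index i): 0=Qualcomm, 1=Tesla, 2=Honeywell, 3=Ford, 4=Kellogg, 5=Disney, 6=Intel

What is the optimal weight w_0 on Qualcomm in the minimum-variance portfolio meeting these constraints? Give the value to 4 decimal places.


p=Σ⁻¹μ = [1.9797  1.3560  2.9443  3.2895  1.8433  4.2549  0.2793]
q=Σ⁻¹𝟙 = [13.6468  14.5700  17.9676  22.2652  26.7641  27.7553  10.1261]
a=μᵀp=2.155483  b=𝟙ᵀp=15.947108  c=𝟙ᵀq=133.095149  D=ac−b²=32.574083
λ₁=(c·0.142−b)/D = (133.095149·0.142−15.947108)/32.574083 = 0.090637
λ₂=(a−b·0.142)/D = (2.155483−15.947108·0.142)/32.574083 = -0.003346
w* = 0.090637·p + -0.003346·q:
  w_0 = 0.090637·1.9797 + -0.003346·13.6468 = 0.1338  (Qualcomm)
  w_1 = 0.090637·1.3560 + -0.003346·14.5700 = 0.0742  (Tesla)
  w_2 = 0.090637·2.9443 + -0.003346·17.9676 = 0.2067  (Honeywell)
  w_3 = 0.090637·3.2895 + -0.003346·22.2652 = 0.2236  (Ford)
  w_4 = 0.090637·1.8433 + -0.003346·26.7641 = 0.0775  (Kellogg)
  w_5 = 0.090637·4.2549 + -0.003346·27.7553 = 0.2928  (Disney)
  w_6 = 0.090637·0.2793 + -0.003346·10.1261 = -0.0086  (Intel)
Σw_i=1.0000  μᵀw=0.1420
σ²=wᵀΣw=λ₁·μ_p+λ₂ = 0.090637·0.142 + -0.003346 = 0.009524 ≈ 0.0095

0.1338


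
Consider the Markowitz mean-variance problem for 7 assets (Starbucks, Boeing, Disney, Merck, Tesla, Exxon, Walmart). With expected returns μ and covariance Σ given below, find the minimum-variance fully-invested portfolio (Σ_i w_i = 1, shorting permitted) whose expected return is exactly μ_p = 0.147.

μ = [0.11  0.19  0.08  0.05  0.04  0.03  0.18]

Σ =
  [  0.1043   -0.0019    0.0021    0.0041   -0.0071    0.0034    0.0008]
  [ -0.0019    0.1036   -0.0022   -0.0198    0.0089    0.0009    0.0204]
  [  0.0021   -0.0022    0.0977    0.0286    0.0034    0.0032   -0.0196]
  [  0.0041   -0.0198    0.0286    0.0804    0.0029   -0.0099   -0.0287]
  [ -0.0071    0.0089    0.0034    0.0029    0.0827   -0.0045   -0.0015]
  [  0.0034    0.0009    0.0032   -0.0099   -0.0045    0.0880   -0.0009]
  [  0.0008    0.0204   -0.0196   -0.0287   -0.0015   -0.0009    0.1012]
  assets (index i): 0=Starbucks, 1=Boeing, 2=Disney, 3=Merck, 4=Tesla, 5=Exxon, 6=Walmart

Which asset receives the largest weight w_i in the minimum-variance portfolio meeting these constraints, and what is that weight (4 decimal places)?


p=Σ⁻¹μ = [1.0066  1.7217  0.7778  1.4764  0.3625  0.4612  2.0025]
q=Σ⁻¹𝟙 = [9.1592  9.4186  6.9972  18.2959  11.9363  13.4785  14.7511]
a=μᵀp=0.962664  b=𝟙ᵀp=7.808629  c=𝟙ᵀq=84.036938  D=ac−b²=19.924684
λ₁=(c·0.147−b)/D = (84.036938·0.147−7.808629)/19.924684 = 0.228099
λ₂=(a−b·0.147)/D = (0.962664−7.808629·0.147)/19.924684 = -0.009295
w* = 0.228099·p + -0.009295·q:
  w_0 = 0.228099·1.0066 + -0.009295·9.1592 = 0.1445  (Starbucks)
  w_1 = 0.228099·1.7217 + -0.009295·9.4186 = 0.3052  (Boeing)
  w_2 = 0.228099·0.7778 + -0.009295·6.9972 = 0.1124  (Disney)
  w_3 = 0.228099·1.4764 + -0.009295·18.2959 = 0.1667  (Merck)
  w_4 = 0.228099·0.3625 + -0.009295·11.9363 = -0.0283  (Tesla)
  w_5 = 0.228099·0.4612 + -0.009295·13.4785 = -0.0201  (Exxon)
  w_6 = 0.228099·2.0025 + -0.009295·14.7511 = 0.3196  (Walmart)
Σw_i=1.0000  μᵀw=0.1470
σ²=wᵀΣw=λ₁·μ_p+λ₂ = 0.228099·0.147 + -0.009295 = 0.024235 ≈ 0.0242

Walmart (0.3196)


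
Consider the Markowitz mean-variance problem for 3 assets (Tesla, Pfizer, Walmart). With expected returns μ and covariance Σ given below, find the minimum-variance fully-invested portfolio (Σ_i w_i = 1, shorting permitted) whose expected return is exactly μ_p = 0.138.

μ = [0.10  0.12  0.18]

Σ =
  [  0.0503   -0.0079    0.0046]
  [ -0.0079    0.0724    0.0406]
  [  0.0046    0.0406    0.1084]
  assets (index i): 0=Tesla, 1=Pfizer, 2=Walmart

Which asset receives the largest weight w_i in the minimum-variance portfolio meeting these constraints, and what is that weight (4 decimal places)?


Walmart (0.4259)

u=Σ⁻¹μ = [2.0874  1.2706  1.0961]
v=Σ⁻¹𝟙 = [21.9198  14.6239  2.8177]
a=μᵀu=0.558499  b=𝟙ᵀu=4.454034  c=𝟙ᵀv=39.361394  D=ac−b²=2.144897
λ₁=(c·0.138−b)/D = (39.361394·0.138−4.454034)/2.144897 = 0.455891
λ₂=(a−b·0.138)/D = (0.558499−4.454034·0.138)/2.144897 = -0.026182
w* = 0.455891·u + -0.026182·v:
  w_0 = 0.455891·2.0874 + -0.026182·21.9198 = 0.3777  (Tesla)
  w_1 = 0.455891·1.2706 + -0.026182·14.6239 = 0.1964  (Pfizer)
  w_2 = 0.455891·1.0961 + -0.026182·2.8177 = 0.4259  (Walmart)
Σw_i=1.0000  μᵀw=0.1380
σ²=wᵀΣw=λ₁·μ_p+λ₂ = 0.455891·0.138 + -0.026182 = 0.036731 ≈ 0.0367


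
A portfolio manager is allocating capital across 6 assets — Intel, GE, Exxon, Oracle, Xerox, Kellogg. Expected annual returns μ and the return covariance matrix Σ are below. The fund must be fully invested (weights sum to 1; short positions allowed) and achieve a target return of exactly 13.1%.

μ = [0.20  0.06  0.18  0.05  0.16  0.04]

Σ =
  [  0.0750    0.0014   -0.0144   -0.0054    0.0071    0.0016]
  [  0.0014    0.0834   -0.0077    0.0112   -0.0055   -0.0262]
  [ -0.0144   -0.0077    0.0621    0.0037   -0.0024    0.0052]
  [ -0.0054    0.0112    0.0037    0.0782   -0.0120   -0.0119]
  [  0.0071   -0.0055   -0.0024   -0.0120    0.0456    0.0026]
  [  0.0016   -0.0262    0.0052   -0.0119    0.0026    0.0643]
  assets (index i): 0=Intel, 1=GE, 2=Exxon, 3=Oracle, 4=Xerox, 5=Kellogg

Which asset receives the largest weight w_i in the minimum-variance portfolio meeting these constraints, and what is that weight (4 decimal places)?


g=Σ⁻¹μ = [3.0875  1.3732  3.7836  1.1692  3.6510  0.8676]
h=Σ⁻¹𝟙 = [15.0659  20.5397  20.0914  17.6561  26.3898  24.1221]
a=μᵀg=2.058263  b=𝟙ᵀg=13.932066  c=𝟙ᵀh=123.864925  D=ac−b²=60.844124
λ₁=(c·0.131−b)/D = (123.864925·0.131−13.932066)/60.844124 = 0.037707
λ₂=(a−b·0.131)/D = (2.058263−13.932066·0.131)/60.844124 = 0.003832
w* = 0.037707·g + 0.003832·h:
  w_0 = 0.037707·3.0875 + 0.003832·15.0659 = 0.1742  (Intel)
  w_1 = 0.037707·1.3732 + 0.003832·20.5397 = 0.1305  (GE)
  w_2 = 0.037707·3.7836 + 0.003832·20.0914 = 0.2197  (Exxon)
  w_3 = 0.037707·1.1692 + 0.003832·17.6561 = 0.1117  (Oracle)
  w_4 = 0.037707·3.6510 + 0.003832·26.3898 = 0.2388  (Xerox)
  w_5 = 0.037707·0.8676 + 0.003832·24.1221 = 0.1252  (Kellogg)
Σw_i=1.0000  μᵀw=0.1310
σ²=wᵀΣw=λ₁·μ_p+λ₂ = 0.037707·0.131 + 0.003832 = 0.008772 ≈ 0.0088

Xerox (0.2388)


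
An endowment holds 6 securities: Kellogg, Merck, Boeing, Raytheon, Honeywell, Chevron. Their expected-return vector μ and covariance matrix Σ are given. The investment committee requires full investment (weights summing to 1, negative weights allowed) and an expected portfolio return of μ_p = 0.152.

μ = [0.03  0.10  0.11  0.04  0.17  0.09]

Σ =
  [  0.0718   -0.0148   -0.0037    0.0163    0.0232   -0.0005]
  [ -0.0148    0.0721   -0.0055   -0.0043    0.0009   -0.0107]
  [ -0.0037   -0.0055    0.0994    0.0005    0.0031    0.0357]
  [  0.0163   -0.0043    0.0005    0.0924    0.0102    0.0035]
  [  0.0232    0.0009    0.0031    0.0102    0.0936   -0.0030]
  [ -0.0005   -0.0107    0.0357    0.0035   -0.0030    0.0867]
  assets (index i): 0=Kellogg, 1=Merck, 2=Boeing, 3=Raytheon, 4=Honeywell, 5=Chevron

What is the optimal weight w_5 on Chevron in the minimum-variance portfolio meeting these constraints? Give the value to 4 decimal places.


x=Σ⁻¹μ = [0.1850  1.6214  0.8038  0.2438  1.7323  0.9584]
y=Σ⁻¹𝟙 = [14.6103  19.4500  7.5761  8.0279  6.0953  10.7859]
a=μᵀx=0.646607  b=𝟙ᵀx=5.544738  c=𝟙ᵀy=66.545547  D=ac−b²=12.284682
λ₁=(c·0.152−b)/D = (66.545547·0.152−5.544738)/12.284682 = 0.372023
λ₂=(a−b·0.152)/D = (0.646607−5.544738·0.152)/12.284682 = -0.015971
w* = 0.372023·x + -0.015971·y:
  w_0 = 0.372023·0.1850 + -0.015971·14.6103 = -0.1645  (Kellogg)
  w_1 = 0.372023·1.6214 + -0.015971·19.4500 = 0.2926  (Merck)
  w_2 = 0.372023·0.8038 + -0.015971·7.5761 = 0.1780  (Boeing)
  w_3 = 0.372023·0.2438 + -0.015971·8.0279 = -0.0375  (Raytheon)
  w_4 = 0.372023·1.7323 + -0.015971·6.0953 = 0.5471  (Honeywell)
  w_5 = 0.372023·0.9584 + -0.015971·10.7859 = 0.1843  (Chevron)
Σw_i=1.0000  μᵀw=0.1520
σ²=wᵀΣw=λ₁·μ_p+λ₂ = 0.372023·0.152 + -0.015971 = 0.040577 ≈ 0.0406

0.1843


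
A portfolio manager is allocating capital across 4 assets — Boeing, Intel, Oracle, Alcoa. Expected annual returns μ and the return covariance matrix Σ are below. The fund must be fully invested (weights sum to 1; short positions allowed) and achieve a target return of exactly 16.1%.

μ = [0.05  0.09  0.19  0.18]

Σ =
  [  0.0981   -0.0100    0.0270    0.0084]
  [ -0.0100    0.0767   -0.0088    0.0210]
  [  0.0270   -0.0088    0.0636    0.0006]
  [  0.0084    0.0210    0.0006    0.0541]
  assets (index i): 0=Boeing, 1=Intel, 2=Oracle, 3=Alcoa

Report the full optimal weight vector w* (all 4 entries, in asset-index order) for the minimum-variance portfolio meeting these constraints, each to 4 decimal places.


x=Σ⁻¹μ = [-0.6056  0.6113  3.2994  3.1473]
y=Σ⁻¹𝟙 = [6.3254  12.0716  14.5889  12.6545]
a=μᵀx=1.218141  b=𝟙ᵀx=6.452413  c=𝟙ᵀy=45.640357  D=ac−b²=13.962732
λ₁=(c·0.161−b)/D = (45.640357·0.161−6.452413)/13.962732 = 0.064148
λ₂=(a−b·0.161)/D = (1.218141−6.452413·0.161)/13.962732 = 0.012841
w* = 0.064148·x + 0.012841·y:
  w_0 = 0.064148·-0.6056 + 0.012841·6.3254 = 0.0424  (Boeing)
  w_1 = 0.064148·0.6113 + 0.012841·12.0716 = 0.1942  (Intel)
  w_2 = 0.064148·3.2994 + 0.012841·14.5889 = 0.3990  (Oracle)
  w_3 = 0.064148·3.1473 + 0.012841·12.6545 = 0.3644  (Alcoa)
Σw_i=1.0000  μᵀw=0.1610
σ²=wᵀΣw=λ₁·μ_p+λ₂ = 0.064148·0.161 + 0.012841 = 0.023169 ≈ 0.0232

0.0424  0.1942  0.3990  0.3644


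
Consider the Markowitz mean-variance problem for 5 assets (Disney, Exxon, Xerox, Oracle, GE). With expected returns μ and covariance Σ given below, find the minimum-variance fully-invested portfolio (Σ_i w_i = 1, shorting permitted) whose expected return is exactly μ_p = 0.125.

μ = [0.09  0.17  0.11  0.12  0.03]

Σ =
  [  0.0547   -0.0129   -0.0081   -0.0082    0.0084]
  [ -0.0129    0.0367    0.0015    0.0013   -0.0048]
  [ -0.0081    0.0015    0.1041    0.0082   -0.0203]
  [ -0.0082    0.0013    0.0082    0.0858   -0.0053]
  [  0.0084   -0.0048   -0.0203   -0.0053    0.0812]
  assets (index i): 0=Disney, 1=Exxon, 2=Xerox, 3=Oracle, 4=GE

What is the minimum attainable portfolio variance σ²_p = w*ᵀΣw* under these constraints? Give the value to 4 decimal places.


0.0096

g=Σ⁻¹μ = [3.3105  5.7920  1.2616  1.5552  0.7863]
h=Σ⁻¹𝟙 = [28.9257  38.4591  13.3191  13.5404  15.8100]
a=μᵀg=1.631574  b=𝟙ᵀg=12.705609  c=𝟙ᵀh=110.054291  D=ac−b²=18.129222
λ₁=(c·0.125−b)/D = (110.054291·0.125−12.705609)/18.129222 = 0.057982
λ₂=(a−b·0.125)/D = (1.631574−12.705609·0.125)/18.129222 = 0.002392
w* = 0.057982·g + 0.002392·h:
  w_0 = 0.057982·3.3105 + 0.002392·28.9257 = 0.2612  (Disney)
  w_1 = 0.057982·5.7920 + 0.002392·38.4591 = 0.4278  (Exxon)
  w_2 = 0.057982·1.2616 + 0.002392·13.3191 = 0.1050  (Xerox)
  w_3 = 0.057982·1.5552 + 0.002392·13.5404 = 0.1226  (Oracle)
  w_4 = 0.057982·0.7863 + 0.002392·15.8100 = 0.0834  (GE)
Σw_i=1.0000  μᵀw=0.1250
σ²=wᵀΣw=λ₁·μ_p+λ₂ = 0.057982·0.125 + 0.002392 = 0.009640 ≈ 0.0096


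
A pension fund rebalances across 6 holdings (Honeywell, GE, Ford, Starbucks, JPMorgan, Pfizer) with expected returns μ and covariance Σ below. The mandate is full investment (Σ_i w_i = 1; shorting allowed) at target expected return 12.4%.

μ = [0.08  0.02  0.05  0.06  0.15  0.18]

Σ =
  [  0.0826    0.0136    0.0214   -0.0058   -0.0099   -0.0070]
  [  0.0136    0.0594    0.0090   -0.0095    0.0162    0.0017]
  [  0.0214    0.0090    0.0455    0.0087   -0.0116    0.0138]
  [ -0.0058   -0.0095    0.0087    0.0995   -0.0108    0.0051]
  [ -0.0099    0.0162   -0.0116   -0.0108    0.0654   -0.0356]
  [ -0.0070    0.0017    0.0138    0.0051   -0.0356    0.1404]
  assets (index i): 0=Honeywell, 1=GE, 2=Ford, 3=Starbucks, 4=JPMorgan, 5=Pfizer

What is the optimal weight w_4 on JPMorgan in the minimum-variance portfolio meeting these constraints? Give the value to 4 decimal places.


0.4026

p=Σ⁻¹μ = [1.7981  -1.3465  0.7642  0.8765  4.4977  2.4215]
q=Σ⁻¹𝟙 = [12.2595  5.7347  15.9040  12.2533  27.4358  12.6126]
a=μᵀp=1.318246  b=𝟙ᵀp=9.011487  c=𝟙ᵀq=86.199845  D=ac−b²=32.425663
λ₁=(c·0.124−b)/D = (86.199845·0.124−9.011487)/32.425663 = 0.051727
λ₂=(a−b·0.124)/D = (1.318246−9.011487·0.124)/32.425663 = 0.006193
w* = 0.051727·p + 0.006193·q:
  w_0 = 0.051727·1.7981 + 0.006193·12.2595 = 0.1689  (Honeywell)
  w_1 = 0.051727·-1.3465 + 0.006193·5.7347 = -0.0341  (GE)
  w_2 = 0.051727·0.7642 + 0.006193·15.9040 = 0.1380  (Ford)
  w_3 = 0.051727·0.8765 + 0.006193·12.2533 = 0.1212  (Starbucks)
  w_4 = 0.051727·4.4977 + 0.006193·27.4358 = 0.4026  (JPMorgan)
  w_5 = 0.051727·2.4215 + 0.006193·12.6126 = 0.2034  (Pfizer)
Σw_i=1.0000  μᵀw=0.1240
σ²=wᵀΣw=λ₁·μ_p+λ₂ = 0.051727·0.124 + 0.006193 = 0.012607 ≈ 0.0126


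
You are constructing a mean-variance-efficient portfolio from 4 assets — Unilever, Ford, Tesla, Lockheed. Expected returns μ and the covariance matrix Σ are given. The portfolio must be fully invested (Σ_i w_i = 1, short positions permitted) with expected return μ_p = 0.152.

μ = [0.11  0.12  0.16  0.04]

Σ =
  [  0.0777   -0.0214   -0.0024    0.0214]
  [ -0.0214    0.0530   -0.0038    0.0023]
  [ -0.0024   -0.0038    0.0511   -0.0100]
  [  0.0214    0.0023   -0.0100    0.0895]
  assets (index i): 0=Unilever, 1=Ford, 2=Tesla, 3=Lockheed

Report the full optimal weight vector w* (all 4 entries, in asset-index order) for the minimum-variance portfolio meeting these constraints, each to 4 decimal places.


0.2877  0.3903  0.5054  -0.1833

p=Σ⁻¹μ = [2.4415  3.4964  3.5388  0.1687]
q=Σ⁻¹𝟙 = [18.9131  27.8661  24.2210  8.6411]
a=μᵀp=1.261087  b=𝟙ᵀp=9.645381  c=𝟙ᵀq=79.641323  D=ac−b²=7.401286
λ₁=(c·0.152−b)/D = (79.641323·0.152−9.645381)/7.401286 = 0.332388
λ₂=(a−b·0.152)/D = (1.261087−9.645381·0.152)/7.401286 = -0.027699
w* = 0.332388·p + -0.027699·q:
  w_0 = 0.332388·2.4415 + -0.027699·18.9131 = 0.2877  (Unilever)
  w_1 = 0.332388·3.4964 + -0.027699·27.8661 = 0.3903  (Ford)
  w_2 = 0.332388·3.5388 + -0.027699·24.2210 = 0.5054  (Tesla)
  w_3 = 0.332388·0.1687 + -0.027699·8.6411 = -0.1833  (Lockheed)
Σw_i=1.0000  μᵀw=0.1520
σ²=wᵀΣw=λ₁·μ_p+λ₂ = 0.332388·0.152 + -0.027699 = 0.022824 ≈ 0.0228


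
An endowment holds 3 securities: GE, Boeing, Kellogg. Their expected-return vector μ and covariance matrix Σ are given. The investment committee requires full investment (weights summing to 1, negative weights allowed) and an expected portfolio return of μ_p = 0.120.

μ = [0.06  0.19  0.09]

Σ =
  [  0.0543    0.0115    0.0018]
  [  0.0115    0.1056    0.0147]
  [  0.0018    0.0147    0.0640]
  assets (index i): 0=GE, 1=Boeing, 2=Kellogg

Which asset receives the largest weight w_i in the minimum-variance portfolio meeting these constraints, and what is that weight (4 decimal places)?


Boeing (0.3860)

x=Σ⁻¹μ = [0.7372  1.5765  1.0234]
y=Σ⁻¹𝟙 = [16.7461  5.7194  13.8403]
a=μᵀx=0.435872  b=𝟙ᵀx=3.337081  c=𝟙ᵀy=36.305849  D=ac−b²=4.688606
λ₁=(c·0.120−b)/D = (36.305849·0.120−3.337081)/4.688606 = 0.217468
λ₂=(a−b·0.120)/D = (0.435872−3.337081·0.120)/4.688606 = 0.007555
w* = 0.217468·x + 0.007555·y:
  w_0 = 0.217468·0.7372 + 0.007555·16.7461 = 0.2868  (GE)
  w_1 = 0.217468·1.5765 + 0.007555·5.7194 = 0.3860  (Boeing)
  w_2 = 0.217468·1.0234 + 0.007555·13.8403 = 0.3271  (Kellogg)
Σw_i=1.0000  μᵀw=0.1200
σ²=wᵀΣw=λ₁·μ_p+λ₂ = 0.217468·0.120 + 0.007555 = 0.033651 ≈ 0.0337


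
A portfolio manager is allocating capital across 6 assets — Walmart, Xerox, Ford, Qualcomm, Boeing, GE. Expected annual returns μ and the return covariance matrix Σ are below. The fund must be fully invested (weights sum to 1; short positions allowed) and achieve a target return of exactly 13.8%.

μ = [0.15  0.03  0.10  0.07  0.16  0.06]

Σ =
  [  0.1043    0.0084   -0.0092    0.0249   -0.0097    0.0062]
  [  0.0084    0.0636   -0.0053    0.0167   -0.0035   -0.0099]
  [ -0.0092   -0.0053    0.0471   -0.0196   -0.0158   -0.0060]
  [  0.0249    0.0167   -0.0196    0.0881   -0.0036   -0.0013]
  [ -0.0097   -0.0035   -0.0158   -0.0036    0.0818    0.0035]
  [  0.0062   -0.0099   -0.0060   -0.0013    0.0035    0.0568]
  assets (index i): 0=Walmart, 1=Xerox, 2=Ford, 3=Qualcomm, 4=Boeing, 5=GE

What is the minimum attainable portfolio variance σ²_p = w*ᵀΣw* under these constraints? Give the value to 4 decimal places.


x=Σ⁻¹μ = [1.6551  0.6303  4.2210  1.2876  2.9966  1.2762]
y=Σ⁻¹𝟙 = [8.6181  18.7399  41.9657  15.9371  21.8555  23.3822]
a=μᵀx=1.335442  b=𝟙ᵀx=12.066885  c=𝟙ᵀy=130.498457  D=ac−b²=28.663358
λ₁=(c·0.138−b)/D = (130.498457·0.138−12.066885)/28.663358 = 0.207300
λ₂=(a−b·0.138)/D = (1.335442−12.066885·0.138)/28.663358 = -0.011506
w* = 0.207300·x + -0.011506·y:
  w_0 = 0.207300·1.6551 + -0.011506·8.6181 = 0.2440  (Walmart)
  w_1 = 0.207300·0.6303 + -0.011506·18.7399 = -0.0850  (Xerox)
  w_2 = 0.207300·4.2210 + -0.011506·41.9657 = 0.3922  (Ford)
  w_3 = 0.207300·1.2876 + -0.011506·15.9371 = 0.0836  (Qualcomm)
  w_4 = 0.207300·2.9966 + -0.011506·21.8555 = 0.3697  (Boeing)
  w_5 = 0.207300·1.2762 + -0.011506·23.3822 = -0.0045  (GE)
Σw_i=1.0000  μᵀw=0.1380
σ²=wᵀΣw=λ₁·μ_p+λ₂ = 0.207300·0.138 + -0.011506 = 0.017102 ≈ 0.0171

0.0171


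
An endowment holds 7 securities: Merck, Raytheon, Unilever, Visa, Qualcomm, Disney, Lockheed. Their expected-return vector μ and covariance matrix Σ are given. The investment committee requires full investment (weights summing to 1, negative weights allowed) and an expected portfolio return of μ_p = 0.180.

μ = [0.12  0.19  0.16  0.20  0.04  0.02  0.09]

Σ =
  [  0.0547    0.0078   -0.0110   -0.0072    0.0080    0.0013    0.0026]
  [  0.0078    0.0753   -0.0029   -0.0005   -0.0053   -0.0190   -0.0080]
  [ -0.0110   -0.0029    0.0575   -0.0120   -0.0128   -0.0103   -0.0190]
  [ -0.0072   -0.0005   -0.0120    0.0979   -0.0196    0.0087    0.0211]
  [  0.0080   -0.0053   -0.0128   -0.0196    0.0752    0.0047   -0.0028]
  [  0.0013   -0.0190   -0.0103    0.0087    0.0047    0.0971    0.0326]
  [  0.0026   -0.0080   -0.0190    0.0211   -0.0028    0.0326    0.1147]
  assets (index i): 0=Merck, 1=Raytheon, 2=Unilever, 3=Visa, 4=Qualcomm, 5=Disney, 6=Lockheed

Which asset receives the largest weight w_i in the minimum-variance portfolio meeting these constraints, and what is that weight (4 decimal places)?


Unilever (0.3444)

x=Σ⁻¹μ = [2.8256  2.8368  5.0132  3.0132  2.0786  0.5155  1.0988]
y=Σ⁻¹𝟙 = [21.3013  18.1155  36.3816  17.8159  22.7796  11.5188  9.5305]
a=μᵀx=2.475150  b=𝟙ᵀx=17.381646  c=𝟙ᵀy=137.443211  D=ac−b²=38.070939
λ₁=(c·0.180−b)/D = (137.443211·0.180−17.381646)/38.070939 = 0.193274
λ₂=(a−b·0.180)/D = (2.475150−17.381646·0.180)/38.070939 = -0.017167
w* = 0.193274·x + -0.017167·y:
  w_0 = 0.193274·2.8256 + -0.017167·21.3013 = 0.1804  (Merck)
  w_1 = 0.193274·2.8368 + -0.017167·18.1155 = 0.2373  (Raytheon)
  w_2 = 0.193274·5.0132 + -0.017167·36.3816 = 0.3444  (Unilever)
  w_3 = 0.193274·3.0132 + -0.017167·17.8159 = 0.2765  (Visa)
  w_4 = 0.193274·2.0786 + -0.017167·22.7796 = 0.0107  (Qualcomm)
  w_5 = 0.193274·0.5155 + -0.017167·11.5188 = -0.0981  (Disney)
  w_6 = 0.193274·1.0988 + -0.017167·9.5305 = 0.0488  (Lockheed)
Σw_i=1.0000  μᵀw=0.1800
σ²=wᵀΣw=λ₁·μ_p+λ₂ = 0.193274·0.180 + -0.017167 = 0.017623 ≈ 0.0176


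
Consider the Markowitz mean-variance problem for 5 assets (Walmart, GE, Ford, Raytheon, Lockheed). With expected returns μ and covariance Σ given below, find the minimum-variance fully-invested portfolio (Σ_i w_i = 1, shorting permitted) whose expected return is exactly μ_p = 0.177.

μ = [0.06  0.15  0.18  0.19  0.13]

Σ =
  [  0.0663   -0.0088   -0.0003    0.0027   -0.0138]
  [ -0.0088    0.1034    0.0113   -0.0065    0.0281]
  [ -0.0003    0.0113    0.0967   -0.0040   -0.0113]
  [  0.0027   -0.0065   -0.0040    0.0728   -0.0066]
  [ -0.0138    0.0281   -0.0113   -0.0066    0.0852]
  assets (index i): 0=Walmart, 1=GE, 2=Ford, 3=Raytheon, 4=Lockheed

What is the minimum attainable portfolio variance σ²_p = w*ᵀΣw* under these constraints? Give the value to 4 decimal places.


0.0256

p=Σ⁻¹μ = [1.3263  0.9985  2.0944  2.9387  1.9167]
q=Σ⁻¹𝟙 = [18.5864  6.7559  12.0509  15.7025  15.3341]
a=μᵀp=1.413875  b=𝟙ᵀp=9.274627  c=𝟙ᵀq=68.429758  D=ac−b²=10.732414
λ₁=(c·0.177−b)/D = (68.429758·0.177−9.274627)/10.732414 = 0.264380
λ₂=(a−b·0.177)/D = (1.413875−9.274627·0.177)/10.732414 = -0.021219
w* = 0.264380·p + -0.021219·q:
  w_0 = 0.264380·1.3263 + -0.021219·18.5864 = -0.0438  (Walmart)
  w_1 = 0.264380·0.9985 + -0.021219·6.7559 = 0.1206  (GE)
  w_2 = 0.264380·2.0944 + -0.021219·12.0509 = 0.2980  (Ford)
  w_3 = 0.264380·2.9387 + -0.021219·15.7025 = 0.4437  (Raytheon)
  w_4 = 0.264380·1.9167 + -0.021219·15.3341 = 0.1814  (Lockheed)
Σw_i=1.0000  μᵀw=0.1770
σ²=wᵀΣw=λ₁·μ_p+λ₂ = 0.264380·0.177 + -0.021219 = 0.025576 ≈ 0.0256


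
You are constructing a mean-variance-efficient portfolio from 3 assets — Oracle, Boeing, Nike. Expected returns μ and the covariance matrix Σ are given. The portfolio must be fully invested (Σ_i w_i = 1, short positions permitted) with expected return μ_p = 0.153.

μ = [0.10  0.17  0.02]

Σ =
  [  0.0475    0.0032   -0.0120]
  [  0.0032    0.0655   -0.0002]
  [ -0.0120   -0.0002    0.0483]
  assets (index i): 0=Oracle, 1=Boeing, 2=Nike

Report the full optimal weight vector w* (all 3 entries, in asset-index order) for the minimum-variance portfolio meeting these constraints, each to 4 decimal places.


p=Σ⁻¹μ = [2.1815  2.4918  0.9664]
q=Σ⁻¹𝟙 = [27.0505  14.0295  27.4826]
a=μᵀp=0.661086  b=𝟙ᵀp=5.639722  c=𝟙ᵀq=68.562648  D=ac−b²=13.519355
λ₁=(c·0.153−b)/D = (68.562648·0.153−5.639722)/13.519355 = 0.358772
λ₂=(a−b·0.153)/D = (0.661086−5.639722·0.153)/13.519355 = -0.014926
w* = 0.358772·p + -0.014926·q:
  w_0 = 0.358772·2.1815 + -0.014926·27.0505 = 0.3789  (Oracle)
  w_1 = 0.358772·2.4918 + -0.014926·14.0295 = 0.6846  (Boeing)
  w_2 = 0.358772·0.9664 + -0.014926·27.4826 = -0.0635  (Nike)
Σw_i=1.0000  μᵀw=0.1530
σ²=wᵀΣw=λ₁·μ_p+λ₂ = 0.358772·0.153 + -0.014926 = 0.039966 ≈ 0.0400

0.3789  0.6846  -0.0635


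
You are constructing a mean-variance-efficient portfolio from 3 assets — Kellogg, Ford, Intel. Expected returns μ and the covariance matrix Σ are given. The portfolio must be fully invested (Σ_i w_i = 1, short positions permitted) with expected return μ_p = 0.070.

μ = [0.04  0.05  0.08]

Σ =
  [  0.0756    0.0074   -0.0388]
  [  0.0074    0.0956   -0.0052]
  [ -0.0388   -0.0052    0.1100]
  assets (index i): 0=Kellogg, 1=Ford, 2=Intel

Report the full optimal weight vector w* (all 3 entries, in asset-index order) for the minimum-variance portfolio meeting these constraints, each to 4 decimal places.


g=Σ⁻¹μ = [1.0567  0.5023  1.1237]
h=Σ⁻¹𝟙 = [20.9711  9.7589  16.9493]
a=μᵀg=0.157282  b=𝟙ᵀg=2.682737  c=𝟙ᵀh=47.679365  D=ac−b²=0.302040
λ₁=(c·0.070−b)/D = (47.679365·0.070−2.682737)/0.302040 = 2.167989
λ₂=(a−b·0.070)/D = (0.157282−2.682737·0.070)/0.302040 = -0.101011
w* = 2.167989·g + -0.101011·h:
  w_0 = 2.167989·1.0567 + -0.101011·20.9711 = 0.1725  (Kellogg)
  w_1 = 2.167989·0.5023 + -0.101011·9.7589 = 0.1033  (Ford)
  w_2 = 2.167989·1.1237 + -0.101011·16.9493 = 0.7242  (Intel)
Σw_i=1.0000  μᵀw=0.0700
σ²=wᵀΣw=λ₁·μ_p+λ₂ = 2.167989·0.070 + -0.101011 = 0.050748 ≈ 0.0507

0.1725  0.1033  0.7242


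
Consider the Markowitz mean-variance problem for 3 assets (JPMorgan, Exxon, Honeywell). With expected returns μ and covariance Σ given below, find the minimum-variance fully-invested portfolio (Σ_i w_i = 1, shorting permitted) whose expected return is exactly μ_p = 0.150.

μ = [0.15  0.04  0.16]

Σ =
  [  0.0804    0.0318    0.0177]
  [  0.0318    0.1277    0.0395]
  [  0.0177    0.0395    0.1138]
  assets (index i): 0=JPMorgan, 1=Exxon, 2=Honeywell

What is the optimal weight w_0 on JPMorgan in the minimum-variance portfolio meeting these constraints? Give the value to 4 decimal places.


0.5763

p=Σ⁻¹μ = [1.7894  -0.5391  1.3148]
q=Σ⁻¹𝟙 = [9.7049  3.5434  6.0480]
a=μᵀp=0.457215  b=𝟙ᵀp=2.565142  c=𝟙ᵀq=19.296229  D=ac−b²=2.242566
λ₁=(c·0.150−b)/D = (19.296229·0.150−2.565142)/2.242566 = 0.146837
λ₂=(a−b·0.150)/D = (0.457215−2.565142·0.150)/2.242566 = 0.032304
w* = 0.146837·p + 0.032304·q:
  w_0 = 0.146837·1.7894 + 0.032304·9.7049 = 0.5763  (JPMorgan)
  w_1 = 0.146837·-0.5391 + 0.032304·3.5434 = 0.0353  (Exxon)
  w_2 = 0.146837·1.3148 + 0.032304·6.0480 = 0.3884  (Honeywell)
Σw_i=1.0000  μᵀw=0.1500
σ²=wᵀΣw=λ₁·μ_p+λ₂ = 0.146837·0.150 + 0.032304 = 0.054329 ≈ 0.0543
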